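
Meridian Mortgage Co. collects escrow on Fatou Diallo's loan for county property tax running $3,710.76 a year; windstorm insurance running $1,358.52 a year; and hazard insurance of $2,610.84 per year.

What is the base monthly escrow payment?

$640.01

County property tax: $3,710.76 annually
Windstorm insurance: $1,358.52 annually
Hazard insurance: $2,610.84 annually
Combined annual = $7,680.12
Monthly escrow = $7,680.12 / 12 = $640.01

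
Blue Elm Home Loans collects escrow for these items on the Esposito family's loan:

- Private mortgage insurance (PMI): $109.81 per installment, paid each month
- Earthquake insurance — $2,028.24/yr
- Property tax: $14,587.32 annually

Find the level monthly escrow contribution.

$1,494.44

Private mortgage insurance (PMI): $109.81 × 12 = $1,317.72
Earthquake insurance: $2,028.24
Property tax: $14,587.32
Total annual escrow = $1,317.72 + $2,028.24 + $14,587.32 = $17,933.28
Per month = $17,933.28 / 12 = $1,494.44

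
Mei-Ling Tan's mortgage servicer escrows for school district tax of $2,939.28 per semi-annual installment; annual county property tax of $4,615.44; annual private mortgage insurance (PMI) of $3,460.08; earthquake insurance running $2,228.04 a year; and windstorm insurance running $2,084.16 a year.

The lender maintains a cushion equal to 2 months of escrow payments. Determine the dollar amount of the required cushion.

$3,044.38

School district tax = $2,939.28 × 2 = $5,878.56 annually
County property tax = $4,615.44 annually
Private mortgage insurance (PMI) = $3,460.08 annually
Earthquake insurance = $2,228.04 annually
Windstorm insurance = $2,084.16 annually
Total per year = $5,878.56 + $4,615.44 + $3,460.08 + $2,228.04 + $2,084.16 = $18,266.28
Per month = $18,266.28 ÷ 12 = $1,522.19
Cushion = 2 × $1,522.19 = $3,044.38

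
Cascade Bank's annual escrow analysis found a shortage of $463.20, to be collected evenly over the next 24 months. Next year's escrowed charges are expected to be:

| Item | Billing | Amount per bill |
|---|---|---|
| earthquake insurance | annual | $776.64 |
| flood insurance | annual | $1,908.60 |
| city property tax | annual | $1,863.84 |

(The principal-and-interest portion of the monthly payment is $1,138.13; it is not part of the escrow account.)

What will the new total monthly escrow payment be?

Earthquake insurance: $776.64
Flood insurance: $1,908.60
City property tax: $1,863.84
Combined annual = $4,549.08
Base monthly escrow = $4,549.08 / 12 = $379.09
Monthly shortage recovery: $463.20 / 24 = $19.30
New monthly escrow = $379.09 + $19.30 = $398.39

$398.39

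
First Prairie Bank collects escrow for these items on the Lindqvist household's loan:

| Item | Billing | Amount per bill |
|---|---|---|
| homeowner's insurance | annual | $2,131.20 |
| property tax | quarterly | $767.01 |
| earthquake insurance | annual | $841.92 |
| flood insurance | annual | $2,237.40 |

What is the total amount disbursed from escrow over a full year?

Homeowner's insurance: $2,131.20
Property tax: $767.01 × 4 = $3,068.04
Earthquake insurance: $841.92
Flood insurance: $2,237.40
Total annual escrow = $2,131.20 + $3,068.04 + $841.92 + $2,237.40 = $8,278.56

$8,278.56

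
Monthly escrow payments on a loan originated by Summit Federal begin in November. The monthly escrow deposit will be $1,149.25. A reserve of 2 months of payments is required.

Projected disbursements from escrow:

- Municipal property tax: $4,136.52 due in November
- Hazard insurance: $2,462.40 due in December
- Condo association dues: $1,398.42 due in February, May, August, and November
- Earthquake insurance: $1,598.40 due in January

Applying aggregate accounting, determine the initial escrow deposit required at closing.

$8,695.66

Cushion = 2 × $1,149.25 = $2,298.50
Trial balance (start $0, +$1,149.25 each month, − disbursements):
  Nov: +$1,149.25 − $5,534.94 → -$4,385.69
  Dec: +$1,149.25 − $2,462.40 → -$5,698.84
  Jan: +$1,149.25 − $1,598.40 → -$6,147.99
  Feb: +$1,149.25 − $1,398.42 → -$6,397.16
  Mar: +$1,149.25 → -$5,247.91
  Apr: +$1,149.25 → -$4,098.66
  May: +$1,149.25 − $1,398.42 → -$4,347.83
  Jun: +$1,149.25 → -$3,198.58
  Jul: +$1,149.25 → -$2,049.33
  Aug: +$1,149.25 − $1,398.42 → -$2,298.50
  Sep: +$1,149.25 → -$1,149.25
  Oct: +$1,149.25 → $0.00
Lowest trial balance = -$6,397.16 (Feb)
Initial deposit = cushion − low point = $2,298.50 − (-$6,397.16) = $8,695.66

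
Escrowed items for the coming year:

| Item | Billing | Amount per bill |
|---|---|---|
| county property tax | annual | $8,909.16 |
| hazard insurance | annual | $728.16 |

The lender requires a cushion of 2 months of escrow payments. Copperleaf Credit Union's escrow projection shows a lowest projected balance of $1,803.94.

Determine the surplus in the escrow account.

County property tax = $8,909.16 annually
Hazard insurance = $728.16 annually
Total annual escrow = $9,637.32
Monthly escrow = $9,637.32 ÷ 12 = $803.11
Cushion = 2 × $803.11 = $1,606.22
Excess over cushion: $1,803.94 − $1,606.22 = $197.72

$197.72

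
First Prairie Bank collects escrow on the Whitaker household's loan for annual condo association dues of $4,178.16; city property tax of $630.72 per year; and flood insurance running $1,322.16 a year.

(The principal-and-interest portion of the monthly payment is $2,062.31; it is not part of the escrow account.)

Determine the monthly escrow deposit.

$510.92

Condo association dues — $4,178.16 annually
City property tax — $630.72 annually
Flood insurance — $1,322.16 annually
Annual escrow total = $4,178.16 + $630.72 + $1,322.16 = $6,131.04
Base monthly escrow = $6,131.04 / 12 = $510.92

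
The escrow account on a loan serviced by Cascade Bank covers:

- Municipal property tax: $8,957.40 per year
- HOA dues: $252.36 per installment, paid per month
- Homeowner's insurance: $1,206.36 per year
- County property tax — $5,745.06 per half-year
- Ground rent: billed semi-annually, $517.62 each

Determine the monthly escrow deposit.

$2,143.12

Municipal property tax = $8,957.40 per year
HOA dues = $252.36 × 12 = $3,028.32 per year
Homeowner's insurance = $1,206.36 per year
County property tax = $5,745.06 × 2 = $11,490.12 per year
Ground rent = $517.62 × 2 = $1,035.24 per year
Total per year = $8,957.40 + $3,028.32 + $1,206.36 + $11,490.12 + $1,035.24 = $25,717.44
Per month = $25,717.44 / 12 = $2,143.12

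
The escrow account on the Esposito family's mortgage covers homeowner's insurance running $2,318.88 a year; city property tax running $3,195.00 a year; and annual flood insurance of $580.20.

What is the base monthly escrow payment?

$507.84

Homeowner's insurance — $2,318.88/yr
City property tax — $3,195.00/yr
Flood insurance — $580.20/yr
Combined annual = $2,318.88 + $3,195.00 + $580.20 = $6,094.08
Monthly escrow = $6,094.08 ÷ 12 = $507.84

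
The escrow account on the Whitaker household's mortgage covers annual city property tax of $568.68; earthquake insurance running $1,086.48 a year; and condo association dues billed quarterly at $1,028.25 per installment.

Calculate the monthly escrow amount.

City property tax: $568.68 per year
Earthquake insurance: $1,086.48 per year
Condo association dues: $1,028.25 × 4 = $4,113.00 per year
Yearly total = $5,768.16
Monthly escrow = $5,768.16 ÷ 12 = $480.68

$480.68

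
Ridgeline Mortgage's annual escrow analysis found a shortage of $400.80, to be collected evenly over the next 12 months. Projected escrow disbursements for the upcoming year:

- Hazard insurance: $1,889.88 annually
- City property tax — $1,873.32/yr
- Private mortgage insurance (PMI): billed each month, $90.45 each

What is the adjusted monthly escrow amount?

Hazard insurance: $1,889.88 annually
City property tax: $1,873.32 annually
Private mortgage insurance (PMI): $90.45 × 12 = $1,085.40 annually
Total annual escrow = $1,889.88 + $1,873.32 + $1,085.40 = $4,848.60
Monthly = $4,848.60 ÷ 12 = $404.05
Shortage spread = $400.80 / 12 = $33.40/mo
Adjusted monthly = $404.05 + $33.40 = $437.45

$437.45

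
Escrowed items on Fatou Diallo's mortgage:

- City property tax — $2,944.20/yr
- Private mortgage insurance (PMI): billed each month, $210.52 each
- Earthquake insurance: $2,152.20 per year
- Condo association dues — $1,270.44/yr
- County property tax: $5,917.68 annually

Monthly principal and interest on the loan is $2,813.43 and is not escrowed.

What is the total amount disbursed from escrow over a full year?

City property tax = $2,944.20 annually
Private mortgage insurance (PMI) = $210.52 × 12 = $2,526.24 annually
Earthquake insurance = $2,152.20 annually
Condo association dues = $1,270.44 annually
County property tax = $5,917.68 annually
Total annual escrow = $2,944.20 + $2,526.24 + $2,152.20 + $1,270.44 + $5,917.68 = $14,810.76

$14,810.76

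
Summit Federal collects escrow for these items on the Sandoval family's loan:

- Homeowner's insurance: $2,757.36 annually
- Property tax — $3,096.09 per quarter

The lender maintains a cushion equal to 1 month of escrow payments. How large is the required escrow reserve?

$1,261.81

Homeowner's insurance = $2,757.36 annually
Property tax = $3,096.09 × 4 = $12,384.36 annually
Yearly total = $2,757.36 + $12,384.36 = $15,141.72
Per month = $15,141.72 ÷ 12 = $1,261.81
Required cushion = 1 × $1,261.81 = $1,261.81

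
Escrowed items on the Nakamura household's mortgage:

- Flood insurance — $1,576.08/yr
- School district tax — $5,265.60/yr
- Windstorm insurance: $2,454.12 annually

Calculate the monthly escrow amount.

Flood insurance = $1,576.08 per year
School district tax = $5,265.60 per year
Windstorm insurance = $2,454.12 per year
Combined annual = $1,576.08 + $5,265.60 + $2,454.12 = $9,295.80
Monthly escrow = $9,295.80 ÷ 12 = $774.65

$774.65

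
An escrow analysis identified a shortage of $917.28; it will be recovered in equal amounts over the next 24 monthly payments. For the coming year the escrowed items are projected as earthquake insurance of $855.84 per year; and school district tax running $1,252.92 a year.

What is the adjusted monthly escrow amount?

$213.95

Earthquake insurance: $855.84 annually
School district tax: $1,252.92 annually
Combined annual = $2,108.76
Monthly escrow = $2,108.76 / 12 = $175.73
Shortage spread = $917.28 / 24 = $38.22/mo
Adjusted monthly = $175.73 + $38.22 = $213.95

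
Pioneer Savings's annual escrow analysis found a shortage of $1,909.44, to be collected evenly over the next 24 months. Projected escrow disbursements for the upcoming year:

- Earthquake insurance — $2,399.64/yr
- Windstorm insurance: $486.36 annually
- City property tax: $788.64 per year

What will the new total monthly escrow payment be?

Earthquake insurance = $2,399.64 annually
Windstorm insurance = $486.36 annually
City property tax = $788.64 annually
Yearly total = $2,399.64 + $486.36 + $788.64 = $3,674.64
Base monthly escrow = $3,674.64 ÷ 12 = $306.22
Shortage per month = $1,909.44 ÷ 24 = $79.56
Adjusted monthly = $306.22 + $79.56 = $385.78

$385.78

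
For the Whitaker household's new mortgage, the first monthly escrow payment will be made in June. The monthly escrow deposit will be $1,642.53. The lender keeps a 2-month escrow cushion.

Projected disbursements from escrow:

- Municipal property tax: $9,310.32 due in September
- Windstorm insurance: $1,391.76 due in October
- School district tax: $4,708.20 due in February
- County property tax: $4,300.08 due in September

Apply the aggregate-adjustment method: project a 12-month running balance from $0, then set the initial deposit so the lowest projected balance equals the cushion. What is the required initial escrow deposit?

$10,325.34

Cushion = 2 × $1,642.53 = $3,285.06
Trial balance (start $0, +$1,642.53 each month, − disbursements):
  Jun: +$1,642.53 → $1,642.53
  Jul: +$1,642.53 → $3,285.06
  Aug: +$1,642.53 → $4,927.59
  Sep: +$1,642.53 − $13,610.40 → -$7,040.28
  Oct: +$1,642.53 − $1,391.76 → -$6,789.51
  Nov: +$1,642.53 → -$5,146.98
  Dec: +$1,642.53 → -$3,504.45
  Jan: +$1,642.53 → -$1,861.92
  Feb: +$1,642.53 − $4,708.20 → -$4,927.59
  Mar: +$1,642.53 → -$3,285.06
  Apr: +$1,642.53 → -$1,642.53
  May: +$1,642.53 → $0.00
Lowest trial balance = -$7,040.28 (Sep)
Initial deposit = cushion − low point = $3,285.06 − (-$7,040.28) = $10,325.34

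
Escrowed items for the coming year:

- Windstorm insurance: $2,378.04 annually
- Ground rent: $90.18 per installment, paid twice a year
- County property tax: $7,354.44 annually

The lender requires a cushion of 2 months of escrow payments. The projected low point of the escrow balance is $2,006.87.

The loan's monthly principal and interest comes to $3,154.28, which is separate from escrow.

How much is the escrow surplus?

$354.73

Windstorm insurance — $2,378.04 annually
Ground rent — $90.18 × 2 = $180.36 annually
County property tax — $7,354.44 annually
Annual escrow total = $9,912.84
Base monthly escrow = $9,912.84 / 12 = $826.07
Required cushion = 2 × $826.07 = $1,652.14
Surplus = $2,006.87 − $1,652.14 = $354.73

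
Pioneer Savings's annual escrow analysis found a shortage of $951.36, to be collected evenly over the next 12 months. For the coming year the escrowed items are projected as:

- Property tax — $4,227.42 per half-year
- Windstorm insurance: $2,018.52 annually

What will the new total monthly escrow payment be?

$952.06

Property tax = $4,227.42 × 2 = $8,454.84 annually
Windstorm insurance = $2,018.52 annually
Annual escrow total = $8,454.84 + $2,018.52 = $10,473.36
Base monthly escrow = $10,473.36 ÷ 12 = $872.78
Shortage per month = $951.36 ÷ 12 = $79.28
New monthly escrow = $872.78 + $79.28 = $952.06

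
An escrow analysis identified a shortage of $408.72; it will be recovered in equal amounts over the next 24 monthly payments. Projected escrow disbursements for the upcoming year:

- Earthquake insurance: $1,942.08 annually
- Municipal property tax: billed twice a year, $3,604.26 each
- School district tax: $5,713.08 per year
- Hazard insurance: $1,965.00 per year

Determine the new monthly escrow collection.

Earthquake insurance — $1,942.08 annually
Municipal property tax — $3,604.26 × 2 = $7,208.52 annually
School district tax — $5,713.08 annually
Hazard insurance — $1,965.00 annually
Yearly total = $1,942.08 + $7,208.52 + $5,713.08 + $1,965.00 = $16,828.68
Per month = $16,828.68 / 12 = $1,402.39
Shortage spread = $408.72 / 24 = $17.03/mo
New monthly escrow = $1,402.39 + $17.03 = $1,419.42

$1,419.42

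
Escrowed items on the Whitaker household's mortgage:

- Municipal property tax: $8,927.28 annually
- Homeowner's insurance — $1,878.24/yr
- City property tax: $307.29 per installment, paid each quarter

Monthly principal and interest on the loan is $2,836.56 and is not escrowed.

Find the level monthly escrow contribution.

Municipal property tax = $8,927.28/yr
Homeowner's insurance = $1,878.24/yr
City property tax = $307.29 × 4 = $1,229.16/yr
Total per year = $8,927.28 + $1,878.24 + $1,229.16 = $12,034.68
Per month = $12,034.68 ÷ 12 = $1,002.89

$1,002.89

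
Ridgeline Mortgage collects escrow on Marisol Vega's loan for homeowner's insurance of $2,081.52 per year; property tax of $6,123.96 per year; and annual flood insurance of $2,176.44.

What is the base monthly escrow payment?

$865.16

Homeowner's insurance — $2,081.52 per year
Property tax — $6,123.96 per year
Flood insurance — $2,176.44 per year
Combined annual = $2,081.52 + $6,123.96 + $2,176.44 = $10,381.92
Monthly escrow = $10,381.92 / 12 = $865.16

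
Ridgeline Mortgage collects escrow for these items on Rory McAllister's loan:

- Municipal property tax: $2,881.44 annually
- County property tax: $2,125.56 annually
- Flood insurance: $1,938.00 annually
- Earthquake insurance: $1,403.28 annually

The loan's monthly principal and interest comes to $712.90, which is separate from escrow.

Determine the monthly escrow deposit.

$695.69

Municipal property tax = $2,881.44/yr
County property tax = $2,125.56/yr
Flood insurance = $1,938.00/yr
Earthquake insurance = $1,403.28/yr
Total per year = $2,881.44 + $2,125.56 + $1,938.00 + $1,403.28 = $8,348.28
Monthly = $8,348.28 ÷ 12 = $695.69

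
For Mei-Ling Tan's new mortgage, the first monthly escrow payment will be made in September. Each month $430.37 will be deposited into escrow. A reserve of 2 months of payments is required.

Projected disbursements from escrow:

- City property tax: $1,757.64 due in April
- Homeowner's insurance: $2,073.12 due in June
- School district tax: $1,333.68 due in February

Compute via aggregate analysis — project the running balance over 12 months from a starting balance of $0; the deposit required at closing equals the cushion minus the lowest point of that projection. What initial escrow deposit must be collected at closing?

$1,721.48

Cushion = 2 × $430.37 = $860.74
Trial balance (start $0, +$430.37 each month, − disbursements):
  Sep: +$430.37 → $430.37
  Oct: +$430.37 → $860.74
  Nov: +$430.37 → $1,291.11
  Dec: +$430.37 → $1,721.48
  Jan: +$430.37 → $2,151.85
  Feb: +$430.37 − $1,333.68 → $1,248.54
  Mar: +$430.37 → $1,678.91
  Apr: +$430.37 − $1,757.64 → $351.64
  May: +$430.37 → $782.01
  Jun: +$430.37 − $2,073.12 → -$860.74
  Jul: +$430.37 → -$430.37
  Aug: +$430.37 → $0.00
Lowest trial balance = -$860.74 (Jun)
Initial deposit = cushion − low point = $860.74 − (-$860.74) = $1,721.48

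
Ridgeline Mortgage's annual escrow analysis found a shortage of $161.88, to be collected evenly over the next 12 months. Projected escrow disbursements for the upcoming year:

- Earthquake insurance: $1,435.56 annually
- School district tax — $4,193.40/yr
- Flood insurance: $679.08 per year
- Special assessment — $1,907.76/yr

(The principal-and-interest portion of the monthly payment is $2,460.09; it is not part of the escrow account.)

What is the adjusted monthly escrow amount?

Earthquake insurance = $1,435.56/yr
School district tax = $4,193.40/yr
Flood insurance = $679.08/yr
Special assessment = $1,907.76/yr
Yearly total = $1,435.56 + $4,193.40 + $679.08 + $1,907.76 = $8,215.80
Per month = $8,215.80 ÷ 12 = $684.65
Shortage spread = $161.88 ÷ 12 = $13.49/mo
New monthly escrow = $684.65 + $13.49 = $698.14

$698.14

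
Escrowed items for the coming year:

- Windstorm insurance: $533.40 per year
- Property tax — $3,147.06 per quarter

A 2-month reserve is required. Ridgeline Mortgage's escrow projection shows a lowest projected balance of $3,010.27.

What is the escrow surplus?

$823.33

Windstorm insurance = $533.40 per year
Property tax = $3,147.06 × 4 = $12,588.24 per year
Total annual escrow = $533.40 + $12,588.24 = $13,121.64
Monthly = $13,121.64 / 12 = $1,093.47
Required reserve = 2 × $1,093.47 = $2,186.94
Surplus = $3,010.27 − $2,186.94 = $823.33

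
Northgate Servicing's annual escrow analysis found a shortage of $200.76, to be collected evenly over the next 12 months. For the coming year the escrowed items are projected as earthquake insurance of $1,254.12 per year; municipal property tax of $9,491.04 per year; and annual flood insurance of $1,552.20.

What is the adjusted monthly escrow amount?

Earthquake insurance: $1,254.12 annually
Municipal property tax: $9,491.04 annually
Flood insurance: $1,552.20 annually
Annual escrow total = $1,254.12 + $9,491.04 + $1,552.20 = $12,297.36
Monthly = $12,297.36 ÷ 12 = $1,024.78
Shortage per month = $200.76 / 12 = $16.73
New monthly escrow = $1,024.78 + $16.73 = $1,041.51

$1,041.51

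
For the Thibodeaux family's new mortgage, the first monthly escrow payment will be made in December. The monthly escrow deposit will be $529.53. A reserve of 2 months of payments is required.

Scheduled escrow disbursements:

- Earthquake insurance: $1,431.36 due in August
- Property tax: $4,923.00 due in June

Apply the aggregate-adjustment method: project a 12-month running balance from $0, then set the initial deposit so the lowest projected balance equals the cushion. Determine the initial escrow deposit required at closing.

$2,647.65

Cushion = 2 × $529.53 = $1,059.06
Trial balance (start $0, +$529.53 each month, − disbursements):
  Dec: +$529.53 → $529.53
  Jan: +$529.53 → $1,059.06
  Feb: +$529.53 → $1,588.59
  Mar: +$529.53 → $2,118.12
  Apr: +$529.53 → $2,647.65
  May: +$529.53 → $3,177.18
  Jun: +$529.53 − $4,923.00 → -$1,216.29
  Jul: +$529.53 → -$686.76
  Aug: +$529.53 − $1,431.36 → -$1,588.59
  Sep: +$529.53 → -$1,059.06
  Oct: +$529.53 → -$529.53
  Nov: +$529.53 → $0.00
Lowest trial balance = -$1,588.59 (Aug)
Initial deposit = cushion − low point = $1,059.06 − (-$1,588.59) = $2,647.65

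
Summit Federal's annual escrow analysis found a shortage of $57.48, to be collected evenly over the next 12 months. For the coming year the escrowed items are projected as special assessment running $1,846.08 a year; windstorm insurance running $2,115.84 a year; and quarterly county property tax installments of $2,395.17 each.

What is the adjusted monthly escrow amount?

Special assessment = $1,846.08 per year
Windstorm insurance = $2,115.84 per year
County property tax = $2,395.17 × 4 = $9,580.68 per year
Yearly total = $13,542.60
Per month = $13,542.60 ÷ 12 = $1,128.55
Shortage per month = $57.48 ÷ 12 = $4.79
Adjusted monthly = $1,128.55 + $4.79 = $1,133.34

$1,133.34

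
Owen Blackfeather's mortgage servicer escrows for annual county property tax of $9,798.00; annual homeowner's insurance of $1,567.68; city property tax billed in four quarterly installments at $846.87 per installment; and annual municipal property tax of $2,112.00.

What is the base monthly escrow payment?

County property tax: $9,798.00/yr
Homeowner's insurance: $1,567.68/yr
City property tax: $846.87 × 4 = $3,387.48/yr
Municipal property tax: $2,112.00/yr
Total per year = $16,865.16
Monthly escrow = $16,865.16 ÷ 12 = $1,405.43

$1,405.43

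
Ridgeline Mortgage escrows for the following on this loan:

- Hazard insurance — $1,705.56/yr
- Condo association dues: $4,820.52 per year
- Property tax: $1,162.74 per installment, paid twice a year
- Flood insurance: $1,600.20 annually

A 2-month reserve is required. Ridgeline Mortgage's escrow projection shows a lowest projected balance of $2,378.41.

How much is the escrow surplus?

$636.45

Hazard insurance — $1,705.56/yr
Condo association dues — $4,820.52/yr
Property tax — $1,162.74 × 2 = $2,325.48/yr
Flood insurance — $1,600.20/yr
Annual escrow total = $10,451.76
Base monthly escrow = $10,451.76 ÷ 12 = $870.98
Required reserve = 2 × $870.98 = $1,741.96
Excess over cushion: $2,378.41 − $1,741.96 = $636.45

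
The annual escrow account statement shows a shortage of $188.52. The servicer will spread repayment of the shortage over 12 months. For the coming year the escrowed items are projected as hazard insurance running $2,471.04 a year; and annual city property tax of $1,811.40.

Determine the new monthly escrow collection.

$372.58

Hazard insurance — $2,471.04
City property tax — $1,811.40
Total per year = $2,471.04 + $1,811.40 = $4,282.44
Base monthly escrow = $4,282.44 / 12 = $356.87
Shortage per month = $188.52 / 12 = $15.71
Adjusted monthly = $356.87 + $15.71 = $372.58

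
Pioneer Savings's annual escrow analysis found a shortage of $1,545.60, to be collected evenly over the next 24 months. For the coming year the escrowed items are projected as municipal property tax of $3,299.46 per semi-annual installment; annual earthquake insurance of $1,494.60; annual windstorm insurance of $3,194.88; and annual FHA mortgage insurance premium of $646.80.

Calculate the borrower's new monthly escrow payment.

Municipal property tax: $3,299.46 × 2 = $6,598.92
Earthquake insurance: $1,494.60
Windstorm insurance: $3,194.88
FHA mortgage insurance premium: $646.80
Yearly total = $6,598.92 + $1,494.60 + $3,194.88 + $646.80 = $11,935.20
Monthly = $11,935.20 / 12 = $994.60
Shortage per month = $1,545.60 / 24 = $64.40
New monthly escrow = $994.60 + $64.40 = $1,059.00

$1,059.00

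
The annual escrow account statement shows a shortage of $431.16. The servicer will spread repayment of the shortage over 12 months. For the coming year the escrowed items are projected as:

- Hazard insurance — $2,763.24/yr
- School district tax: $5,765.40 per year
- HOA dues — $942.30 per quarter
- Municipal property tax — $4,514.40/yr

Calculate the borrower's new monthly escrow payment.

$1,436.95

Hazard insurance — $2,763.24 annually
School district tax — $5,765.40 annually
HOA dues — $942.30 × 4 = $3,769.20 annually
Municipal property tax — $4,514.40 annually
Total annual escrow = $16,812.24
Monthly = $16,812.24 ÷ 12 = $1,401.02
Shortage per month = $431.16 ÷ 12 = $35.93
New monthly escrow = $1,401.02 + $35.93 = $1,436.95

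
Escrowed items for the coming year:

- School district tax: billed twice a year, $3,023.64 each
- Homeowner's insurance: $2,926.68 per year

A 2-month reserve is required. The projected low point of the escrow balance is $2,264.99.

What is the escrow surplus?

School district tax = $3,023.64 × 2 = $6,047.28
Homeowner's insurance = $2,926.68
Total annual escrow = $8,973.96
Monthly escrow = $8,973.96 ÷ 12 = $747.83
Cushion = 2 × $747.83 = $1,495.66
Surplus = $2,264.99 − $1,495.66 = $769.33

$769.33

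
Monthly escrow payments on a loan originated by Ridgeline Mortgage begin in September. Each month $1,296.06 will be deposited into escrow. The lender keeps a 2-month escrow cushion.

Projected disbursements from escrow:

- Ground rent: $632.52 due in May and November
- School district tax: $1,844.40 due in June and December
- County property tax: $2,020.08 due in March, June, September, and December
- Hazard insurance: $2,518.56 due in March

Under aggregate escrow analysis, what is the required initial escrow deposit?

$5,184.24

Cushion = 2 × $1,296.06 = $2,592.12
Trial balance (start $0, +$1,296.06 each month, − disbursements):
  Sep: +$1,296.06 − $2,020.08 → -$724.02
  Oct: +$1,296.06 → $572.04
  Nov: +$1,296.06 − $632.52 → $1,235.58
  Dec: +$1,296.06 − $3,864.48 → -$1,332.84
  Jan: +$1,296.06 → -$36.78
  Feb: +$1,296.06 → $1,259.28
  Mar: +$1,296.06 − $4,538.64 → -$1,983.30
  Apr: +$1,296.06 → -$687.24
  May: +$1,296.06 − $632.52 → -$23.70
  Jun: +$1,296.06 − $3,864.48 → -$2,592.12
  Jul: +$1,296.06 → -$1,296.06
  Aug: +$1,296.06 → $0.00
Lowest trial balance = -$2,592.12 (Jun)
Initial deposit = cushion − low point = $2,592.12 − (-$2,592.12) = $5,184.24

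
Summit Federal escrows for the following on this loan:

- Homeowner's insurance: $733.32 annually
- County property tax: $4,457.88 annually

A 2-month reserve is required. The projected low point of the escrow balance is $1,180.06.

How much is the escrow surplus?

$314.86

Homeowner's insurance = $733.32
County property tax = $4,457.88
Combined annual = $733.32 + $4,457.88 = $5,191.20
Base monthly escrow = $5,191.20 ÷ 12 = $432.60
Required cushion = 2 × $432.60 = $865.20
Surplus = $1,180.06 − $865.20 = $314.86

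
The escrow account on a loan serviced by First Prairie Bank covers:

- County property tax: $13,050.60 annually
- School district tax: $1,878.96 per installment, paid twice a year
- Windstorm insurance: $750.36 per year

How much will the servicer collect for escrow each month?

$1,463.24

County property tax — $13,050.60 per year
School district tax — $1,878.96 × 2 = $3,757.92 per year
Windstorm insurance — $750.36 per year
Total per year = $17,558.88
Base monthly escrow = $17,558.88 ÷ 12 = $1,463.24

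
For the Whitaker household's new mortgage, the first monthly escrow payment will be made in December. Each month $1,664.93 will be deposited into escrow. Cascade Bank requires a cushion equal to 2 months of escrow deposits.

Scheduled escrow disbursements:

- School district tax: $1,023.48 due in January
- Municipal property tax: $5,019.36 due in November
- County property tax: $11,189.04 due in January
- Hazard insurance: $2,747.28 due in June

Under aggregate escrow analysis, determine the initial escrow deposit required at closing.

Cushion = 2 × $1,664.93 = $3,329.86
Trial balance (start $0, +$1,664.93 each month, − disbursements):
  Dec: +$1,664.93 → $1,664.93
  Jan: +$1,664.93 − $12,212.52 → -$8,882.66
  Feb: +$1,664.93 → -$7,217.73
  Mar: +$1,664.93 → -$5,552.80
  Apr: +$1,664.93 → -$3,887.87
  May: +$1,664.93 → -$2,222.94
  Jun: +$1,664.93 − $2,747.28 → -$3,305.29
  Jul: +$1,664.93 → -$1,640.36
  Aug: +$1,664.93 → $24.57
  Sep: +$1,664.93 → $1,689.50
  Oct: +$1,664.93 → $3,354.43
  Nov: +$1,664.93 − $5,019.36 → $0.00
Lowest trial balance = -$8,882.66 (Jan)
Initial deposit = cushion − low point = $3,329.86 − (-$8,882.66) = $12,212.52

$12,212.52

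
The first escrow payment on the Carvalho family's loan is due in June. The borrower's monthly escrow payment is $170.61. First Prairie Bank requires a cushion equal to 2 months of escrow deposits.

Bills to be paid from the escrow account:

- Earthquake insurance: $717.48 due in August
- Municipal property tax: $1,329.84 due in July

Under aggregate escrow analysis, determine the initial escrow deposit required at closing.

$1,876.71

Cushion = 2 × $170.61 = $341.22
Trial balance (start $0, +$170.61 each month, − disbursements):
  Jun: +$170.61 → $170.61
  Jul: +$170.61 − $1,329.84 → -$988.62
  Aug: +$170.61 − $717.48 → -$1,535.49
  Sep: +$170.61 → -$1,364.88
  Oct: +$170.61 → -$1,194.27
  Nov: +$170.61 → -$1,023.66
  Dec: +$170.61 → -$853.05
  Jan: +$170.61 → -$682.44
  Feb: +$170.61 → -$511.83
  Mar: +$170.61 → -$341.22
  Apr: +$170.61 → -$170.61
  May: +$170.61 → $0.00
Lowest trial balance = -$1,535.49 (Aug)
Initial deposit = cushion − low point = $341.22 − (-$1,535.49) = $1,876.71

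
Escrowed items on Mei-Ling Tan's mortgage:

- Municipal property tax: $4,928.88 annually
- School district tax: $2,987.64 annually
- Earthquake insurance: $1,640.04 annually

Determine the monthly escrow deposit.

$796.38

Municipal property tax = $4,928.88 annually
School district tax = $2,987.64 annually
Earthquake insurance = $1,640.04 annually
Yearly total = $4,928.88 + $2,987.64 + $1,640.04 = $9,556.56
Monthly = $9,556.56 ÷ 12 = $796.38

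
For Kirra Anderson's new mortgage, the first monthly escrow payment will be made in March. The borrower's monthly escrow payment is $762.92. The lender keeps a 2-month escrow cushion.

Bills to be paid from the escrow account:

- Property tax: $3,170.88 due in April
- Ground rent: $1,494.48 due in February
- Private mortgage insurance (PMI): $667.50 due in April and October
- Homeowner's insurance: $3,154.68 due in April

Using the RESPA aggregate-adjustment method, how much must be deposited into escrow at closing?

Cushion = 2 × $762.92 = $1,525.84
Trial balance (start $0, +$762.92 each month, − disbursements):
  Mar: +$762.92 → $762.92
  Apr: +$762.92 − $6,993.06 → -$5,467.22
  May: +$762.92 → -$4,704.30
  Jun: +$762.92 → -$3,941.38
  Jul: +$762.92 → -$3,178.46
  Aug: +$762.92 → -$2,415.54
  Sep: +$762.92 → -$1,652.62
  Oct: +$762.92 − $667.50 → -$1,557.20
  Nov: +$762.92 → -$794.28
  Dec: +$762.92 → -$31.36
  Jan: +$762.92 → $731.56
  Feb: +$762.92 − $1,494.48 → $0.00
Lowest trial balance = -$5,467.22 (Apr)
Initial deposit = cushion − low point = $1,525.84 − (-$5,467.22) = $6,993.06

$6,993.06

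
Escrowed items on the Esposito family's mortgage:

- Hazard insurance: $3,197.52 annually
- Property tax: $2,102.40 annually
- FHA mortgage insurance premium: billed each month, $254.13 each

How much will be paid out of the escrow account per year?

Hazard insurance — $3,197.52
Property tax — $2,102.40
FHA mortgage insurance premium — $254.13 × 12 = $3,049.56
Yearly total = $3,197.52 + $2,102.40 + $3,049.56 = $8,349.48

$8,349.48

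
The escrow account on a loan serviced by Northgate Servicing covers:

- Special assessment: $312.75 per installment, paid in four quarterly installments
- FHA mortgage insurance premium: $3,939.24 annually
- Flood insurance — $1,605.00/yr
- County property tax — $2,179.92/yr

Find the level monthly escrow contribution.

$747.93

Special assessment — $312.75 × 4 = $1,251.00
FHA mortgage insurance premium — $3,939.24
Flood insurance — $1,605.00
County property tax — $2,179.92
Total annual escrow = $8,975.16
Monthly escrow = $8,975.16 ÷ 12 = $747.93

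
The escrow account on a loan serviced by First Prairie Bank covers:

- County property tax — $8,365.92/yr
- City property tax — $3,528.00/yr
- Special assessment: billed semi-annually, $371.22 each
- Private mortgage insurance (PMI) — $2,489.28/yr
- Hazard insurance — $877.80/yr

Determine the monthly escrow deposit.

County property tax: $8,365.92
City property tax: $3,528.00
Special assessment: $371.22 × 2 = $742.44
Private mortgage insurance (PMI): $2,489.28
Hazard insurance: $877.80
Total per year = $16,003.44
Monthly escrow = $16,003.44 / 12 = $1,333.62

$1,333.62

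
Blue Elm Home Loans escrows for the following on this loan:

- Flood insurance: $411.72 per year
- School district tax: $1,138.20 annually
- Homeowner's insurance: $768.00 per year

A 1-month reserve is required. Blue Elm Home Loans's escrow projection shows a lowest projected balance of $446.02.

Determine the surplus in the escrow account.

Flood insurance — $411.72/yr
School district tax — $1,138.20/yr
Homeowner's insurance — $768.00/yr
Total per year = $2,317.92
Per month = $2,317.92 / 12 = $193.16
Required reserve = 1 × $193.16 = $193.16
Surplus = $446.02 − $193.16 = $252.86

$252.86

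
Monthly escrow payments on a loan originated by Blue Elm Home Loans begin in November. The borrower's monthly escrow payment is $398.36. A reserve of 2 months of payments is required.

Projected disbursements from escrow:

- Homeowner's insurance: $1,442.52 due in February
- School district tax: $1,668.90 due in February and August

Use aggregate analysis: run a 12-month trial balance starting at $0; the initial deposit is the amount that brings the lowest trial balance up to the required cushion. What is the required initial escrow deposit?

$2,314.70

Cushion = 2 × $398.36 = $796.72
Trial balance (start $0, +$398.36 each month, − disbursements):
  Nov: +$398.36 → $398.36
  Dec: +$398.36 → $796.72
  Jan: +$398.36 → $1,195.08
  Feb: +$398.36 − $3,111.42 → -$1,517.98
  Mar: +$398.36 → -$1,119.62
  Apr: +$398.36 → -$721.26
  May: +$398.36 → -$322.90
  Jun: +$398.36 → $75.46
  Jul: +$398.36 → $473.82
  Aug: +$398.36 − $1,668.90 → -$796.72
  Sep: +$398.36 → -$398.36
  Oct: +$398.36 → $0.00
Lowest trial balance = -$1,517.98 (Feb)
Initial deposit = cushion − low point = $796.72 − (-$1,517.98) = $2,314.70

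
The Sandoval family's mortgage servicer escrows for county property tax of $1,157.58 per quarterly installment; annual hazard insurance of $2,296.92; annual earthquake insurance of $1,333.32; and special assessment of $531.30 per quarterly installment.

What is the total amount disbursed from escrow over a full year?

$10,385.76

County property tax = $1,157.58 × 4 = $4,630.32 annually
Hazard insurance = $2,296.92 annually
Earthquake insurance = $1,333.32 annually
Special assessment = $531.30 × 4 = $2,125.20 annually
Total per year = $4,630.32 + $2,296.92 + $1,333.32 + $2,125.20 = $10,385.76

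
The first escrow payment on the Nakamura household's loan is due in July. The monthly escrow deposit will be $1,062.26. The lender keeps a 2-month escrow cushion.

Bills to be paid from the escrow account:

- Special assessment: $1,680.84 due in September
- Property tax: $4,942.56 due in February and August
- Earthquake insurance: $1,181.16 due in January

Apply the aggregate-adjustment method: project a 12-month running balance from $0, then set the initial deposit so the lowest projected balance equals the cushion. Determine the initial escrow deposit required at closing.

Cushion = 2 × $1,062.26 = $2,124.52
Trial balance (start $0, +$1,062.26 each month, − disbursements):
  Jul: +$1,062.26 → $1,062.26
  Aug: +$1,062.26 − $4,942.56 → -$2,818.04
  Sep: +$1,062.26 − $1,680.84 → -$3,436.62
  Oct: +$1,062.26 → -$2,374.36
  Nov: +$1,062.26 → -$1,312.10
  Dec: +$1,062.26 → -$249.84
  Jan: +$1,062.26 − $1,181.16 → -$368.74
  Feb: +$1,062.26 − $4,942.56 → -$4,249.04
  Mar: +$1,062.26 → -$3,186.78
  Apr: +$1,062.26 → -$2,124.52
  May: +$1,062.26 → -$1,062.26
  Jun: +$1,062.26 → $0.00
Lowest trial balance = -$4,249.04 (Feb)
Initial deposit = cushion − low point = $2,124.52 − (-$4,249.04) = $6,373.56

$6,373.56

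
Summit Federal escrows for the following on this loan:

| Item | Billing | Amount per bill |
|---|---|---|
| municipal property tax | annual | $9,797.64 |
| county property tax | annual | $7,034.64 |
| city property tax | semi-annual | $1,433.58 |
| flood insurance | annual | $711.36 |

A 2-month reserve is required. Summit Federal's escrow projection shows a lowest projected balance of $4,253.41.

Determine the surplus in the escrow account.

Municipal property tax — $9,797.64 annually
County property tax — $7,034.64 annually
City property tax — $1,433.58 × 2 = $2,867.16 annually
Flood insurance — $711.36 annually
Yearly total = $9,797.64 + $7,034.64 + $2,867.16 + $711.36 = $20,410.80
Per month = $20,410.80 ÷ 12 = $1,700.90
Cushion = 2 × $1,700.90 = $3,401.80
Excess over cushion: $4,253.41 − $3,401.80 = $851.61

$851.61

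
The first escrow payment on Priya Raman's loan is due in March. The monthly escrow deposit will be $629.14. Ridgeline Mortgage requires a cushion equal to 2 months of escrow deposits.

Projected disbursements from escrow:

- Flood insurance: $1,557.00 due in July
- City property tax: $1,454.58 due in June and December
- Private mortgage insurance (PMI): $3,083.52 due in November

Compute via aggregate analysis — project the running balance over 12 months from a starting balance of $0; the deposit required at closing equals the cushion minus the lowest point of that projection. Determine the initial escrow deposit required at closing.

$2,516.56

Cushion = 2 × $629.14 = $1,258.28
Trial balance (start $0, +$629.14 each month, − disbursements):
  Mar: +$629.14 → $629.14
  Apr: +$629.14 → $1,258.28
  May: +$629.14 → $1,887.42
  Jun: +$629.14 − $1,454.58 → $1,061.98
  Jul: +$629.14 − $1,557.00 → $134.12
  Aug: +$629.14 → $763.26
  Sep: +$629.14 → $1,392.40
  Oct: +$629.14 → $2,021.54
  Nov: +$629.14 − $3,083.52 → -$432.84
  Dec: +$629.14 − $1,454.58 → -$1,258.28
  Jan: +$629.14 → -$629.14
  Feb: +$629.14 → $0.00
Lowest trial balance = -$1,258.28 (Dec)
Initial deposit = cushion − low point = $1,258.28 − (-$1,258.28) = $2,516.56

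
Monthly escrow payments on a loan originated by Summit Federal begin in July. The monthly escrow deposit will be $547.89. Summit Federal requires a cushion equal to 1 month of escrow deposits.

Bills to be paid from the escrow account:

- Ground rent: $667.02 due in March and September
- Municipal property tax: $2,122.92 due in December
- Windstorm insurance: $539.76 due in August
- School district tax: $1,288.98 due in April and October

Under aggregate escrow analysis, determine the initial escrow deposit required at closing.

$1,879.23

Cushion = 1 × $547.89 = $547.89
Trial balance (start $0, +$547.89 each month, − disbursements):
  Jul: +$547.89 → $547.89
  Aug: +$547.89 − $539.76 → $556.02
  Sep: +$547.89 − $667.02 → $436.89
  Oct: +$547.89 − $1,288.98 → -$304.20
  Nov: +$547.89 → $243.69
  Dec: +$547.89 − $2,122.92 → -$1,331.34
  Jan: +$547.89 → -$783.45
  Feb: +$547.89 → -$235.56
  Mar: +$547.89 − $667.02 → -$354.69
  Apr: +$547.89 − $1,288.98 → -$1,095.78
  May: +$547.89 → -$547.89
  Jun: +$547.89 → $0.00
Lowest trial balance = -$1,331.34 (Dec)
Initial deposit = cushion − low point = $547.89 − (-$1,331.34) = $1,879.23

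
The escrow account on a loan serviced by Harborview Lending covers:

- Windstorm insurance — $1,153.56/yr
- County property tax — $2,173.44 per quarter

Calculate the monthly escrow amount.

$820.61

Windstorm insurance: $1,153.56 annually
County property tax: $2,173.44 × 4 = $8,693.76 annually
Yearly total = $1,153.56 + $8,693.76 = $9,847.32
Base monthly escrow = $9,847.32 / 12 = $820.61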